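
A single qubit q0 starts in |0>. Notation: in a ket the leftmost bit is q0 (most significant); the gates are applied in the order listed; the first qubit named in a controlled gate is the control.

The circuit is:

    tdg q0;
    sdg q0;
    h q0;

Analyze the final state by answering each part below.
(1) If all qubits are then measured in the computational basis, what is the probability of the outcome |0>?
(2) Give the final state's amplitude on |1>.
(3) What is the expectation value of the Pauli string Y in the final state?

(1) Outcome |0> occurs with probability 1/2.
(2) |1> carries amplitude sqrt(2)/2 in the final state.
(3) The expectation value of Y is 0.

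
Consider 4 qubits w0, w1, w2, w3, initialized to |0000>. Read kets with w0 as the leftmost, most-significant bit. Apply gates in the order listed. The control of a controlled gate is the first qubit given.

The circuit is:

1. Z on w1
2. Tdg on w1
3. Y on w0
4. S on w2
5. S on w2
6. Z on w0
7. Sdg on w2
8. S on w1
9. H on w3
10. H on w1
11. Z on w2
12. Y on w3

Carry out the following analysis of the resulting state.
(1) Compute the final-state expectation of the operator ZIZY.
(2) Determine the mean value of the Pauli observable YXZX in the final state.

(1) The expectation value of ZIZY is 0.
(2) The expectation value of YXZX is 0.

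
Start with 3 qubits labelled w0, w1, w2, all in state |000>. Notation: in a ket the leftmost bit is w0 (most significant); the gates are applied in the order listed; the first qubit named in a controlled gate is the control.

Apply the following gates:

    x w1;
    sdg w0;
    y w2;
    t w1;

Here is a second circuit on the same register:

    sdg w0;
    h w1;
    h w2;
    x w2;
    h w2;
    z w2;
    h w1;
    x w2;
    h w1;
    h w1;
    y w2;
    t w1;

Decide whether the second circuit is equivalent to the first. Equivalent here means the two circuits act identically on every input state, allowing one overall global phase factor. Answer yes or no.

No, they are not equivalent — no single phase factor reconciles the two unitaries.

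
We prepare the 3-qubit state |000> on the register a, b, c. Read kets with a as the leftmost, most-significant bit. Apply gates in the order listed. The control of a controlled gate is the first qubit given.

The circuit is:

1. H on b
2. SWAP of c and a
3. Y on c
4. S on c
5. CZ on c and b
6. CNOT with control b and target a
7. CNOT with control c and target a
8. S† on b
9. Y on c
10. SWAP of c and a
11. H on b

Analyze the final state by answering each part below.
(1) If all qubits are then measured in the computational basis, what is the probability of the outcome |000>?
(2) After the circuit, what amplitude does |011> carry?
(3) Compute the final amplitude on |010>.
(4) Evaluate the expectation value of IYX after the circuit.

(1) Outcome |000> occurs with probability 1/4.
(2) The amplitude on |011> is I/2.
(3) |010> carries amplitude 1/2 in the final state.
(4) The observable IYX averages to -1.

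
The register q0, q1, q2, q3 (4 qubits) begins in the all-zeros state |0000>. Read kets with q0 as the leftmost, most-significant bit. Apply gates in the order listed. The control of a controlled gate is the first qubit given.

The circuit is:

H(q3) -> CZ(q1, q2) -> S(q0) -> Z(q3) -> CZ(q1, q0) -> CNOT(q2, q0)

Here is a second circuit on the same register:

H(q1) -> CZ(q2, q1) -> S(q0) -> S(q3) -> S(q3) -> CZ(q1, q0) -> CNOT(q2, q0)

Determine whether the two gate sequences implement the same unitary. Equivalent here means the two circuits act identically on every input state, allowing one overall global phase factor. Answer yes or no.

No: there is an input state on which the two circuits produce genuinely different outputs (not merely differing by a phase).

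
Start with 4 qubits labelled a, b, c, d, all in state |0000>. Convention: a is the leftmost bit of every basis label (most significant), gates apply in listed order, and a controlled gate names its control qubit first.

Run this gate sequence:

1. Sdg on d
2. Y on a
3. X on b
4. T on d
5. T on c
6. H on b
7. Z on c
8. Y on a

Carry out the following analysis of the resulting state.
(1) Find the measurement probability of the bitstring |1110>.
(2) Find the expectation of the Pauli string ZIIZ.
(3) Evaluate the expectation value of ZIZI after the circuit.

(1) Outcome |1110> occurs with probability 0.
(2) In the final state, ZIIZ has expectation 1.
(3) In the final state, ZIZI has expectation 1.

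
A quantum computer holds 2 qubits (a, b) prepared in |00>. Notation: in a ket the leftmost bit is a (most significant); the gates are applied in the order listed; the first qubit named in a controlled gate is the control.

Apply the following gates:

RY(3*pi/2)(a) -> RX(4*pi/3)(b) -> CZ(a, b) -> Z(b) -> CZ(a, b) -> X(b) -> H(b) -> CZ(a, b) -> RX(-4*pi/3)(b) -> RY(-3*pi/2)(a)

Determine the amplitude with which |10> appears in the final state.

|10> carries amplitude -3*sqrt(2)/8 + sqrt(6)*I/8 in the final state.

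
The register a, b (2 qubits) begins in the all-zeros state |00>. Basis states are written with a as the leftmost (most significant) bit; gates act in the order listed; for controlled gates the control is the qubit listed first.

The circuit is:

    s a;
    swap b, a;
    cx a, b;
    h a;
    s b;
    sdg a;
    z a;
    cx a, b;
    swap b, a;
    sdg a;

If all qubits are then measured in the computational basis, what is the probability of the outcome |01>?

A full measurement returns |01> with probability 0.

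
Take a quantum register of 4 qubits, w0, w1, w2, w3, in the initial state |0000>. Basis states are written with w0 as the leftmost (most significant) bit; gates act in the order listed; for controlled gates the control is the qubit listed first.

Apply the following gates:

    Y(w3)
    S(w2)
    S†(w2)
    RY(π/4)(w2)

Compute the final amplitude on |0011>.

The amplitude on |0011> is I*sqrt(2 - sqrt(2))/2. Key observation: steps 2-3 multiply out to the identity, so the circuit reduces to the remaining gates.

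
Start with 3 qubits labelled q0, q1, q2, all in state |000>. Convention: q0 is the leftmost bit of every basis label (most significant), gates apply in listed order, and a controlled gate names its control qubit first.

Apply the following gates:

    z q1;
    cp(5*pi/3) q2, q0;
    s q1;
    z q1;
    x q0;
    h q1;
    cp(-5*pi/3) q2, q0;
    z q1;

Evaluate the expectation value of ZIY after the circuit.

The expectation value of ZIY is 0.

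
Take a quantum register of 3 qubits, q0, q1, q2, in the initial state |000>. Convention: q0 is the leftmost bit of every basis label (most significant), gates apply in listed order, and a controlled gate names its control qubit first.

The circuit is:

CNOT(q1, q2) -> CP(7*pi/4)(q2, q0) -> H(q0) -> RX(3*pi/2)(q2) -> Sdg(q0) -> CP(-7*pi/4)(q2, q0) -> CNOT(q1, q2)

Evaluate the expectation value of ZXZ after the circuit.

In the final state, ZXZ has expectation 0.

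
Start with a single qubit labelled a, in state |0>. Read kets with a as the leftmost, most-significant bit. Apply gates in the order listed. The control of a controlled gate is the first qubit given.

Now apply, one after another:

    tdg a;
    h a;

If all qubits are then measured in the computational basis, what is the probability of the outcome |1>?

Outcome |1> occurs with probability 1/2.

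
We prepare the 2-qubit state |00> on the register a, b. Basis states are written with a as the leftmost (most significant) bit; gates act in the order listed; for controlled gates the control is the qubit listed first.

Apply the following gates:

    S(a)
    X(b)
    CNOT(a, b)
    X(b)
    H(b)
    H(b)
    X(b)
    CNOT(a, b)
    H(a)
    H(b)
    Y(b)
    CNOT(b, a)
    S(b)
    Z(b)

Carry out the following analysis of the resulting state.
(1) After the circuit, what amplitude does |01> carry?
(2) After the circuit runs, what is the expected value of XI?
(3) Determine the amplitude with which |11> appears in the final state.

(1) The final state's coefficient on |01> equals 1/2. Key observation: gates 3-8 undo each other exactly, leaving only the rest of the circuit to track.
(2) The expectation value of XI is 1.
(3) The amplitude on |11> is 1/2.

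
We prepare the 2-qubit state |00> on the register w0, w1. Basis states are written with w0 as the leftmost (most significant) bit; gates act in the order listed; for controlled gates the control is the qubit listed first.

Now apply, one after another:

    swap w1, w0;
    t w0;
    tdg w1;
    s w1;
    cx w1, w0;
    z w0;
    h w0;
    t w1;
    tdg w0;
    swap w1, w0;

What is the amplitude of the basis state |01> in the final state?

The amplitude on |01> is -sqrt(2)*exp(3*I*pi/4)/2.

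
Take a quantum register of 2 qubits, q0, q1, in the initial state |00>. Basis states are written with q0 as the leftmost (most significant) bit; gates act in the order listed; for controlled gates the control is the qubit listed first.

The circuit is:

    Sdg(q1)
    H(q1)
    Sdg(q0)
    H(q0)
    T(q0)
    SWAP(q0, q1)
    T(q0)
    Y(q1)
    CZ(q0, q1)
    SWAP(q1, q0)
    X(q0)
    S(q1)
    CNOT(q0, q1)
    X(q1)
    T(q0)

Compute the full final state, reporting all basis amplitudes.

The resulting statevector has amplitude exp(I*pi/4)/2 on |00>, I/2 on |01>, 1/2 on |10>, exp(3*I*pi/4)/2 on |11>.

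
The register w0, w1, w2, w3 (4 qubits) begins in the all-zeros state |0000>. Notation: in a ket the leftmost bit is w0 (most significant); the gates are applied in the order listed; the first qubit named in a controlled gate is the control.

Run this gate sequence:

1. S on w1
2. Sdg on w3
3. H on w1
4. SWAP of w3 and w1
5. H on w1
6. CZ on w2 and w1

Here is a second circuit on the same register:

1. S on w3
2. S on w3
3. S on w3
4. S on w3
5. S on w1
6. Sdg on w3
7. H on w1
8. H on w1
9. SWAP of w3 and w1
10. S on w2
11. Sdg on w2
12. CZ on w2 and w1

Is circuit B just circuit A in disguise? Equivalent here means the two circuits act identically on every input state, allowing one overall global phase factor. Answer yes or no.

No, they are not equivalent — no single phase factor reconciles the two unitaries.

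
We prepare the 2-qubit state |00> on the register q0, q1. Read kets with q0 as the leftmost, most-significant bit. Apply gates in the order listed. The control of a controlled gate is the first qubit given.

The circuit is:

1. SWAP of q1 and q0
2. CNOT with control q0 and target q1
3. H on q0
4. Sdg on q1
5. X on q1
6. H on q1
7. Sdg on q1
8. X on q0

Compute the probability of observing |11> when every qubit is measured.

Outcome |11> occurs with probability 1/4.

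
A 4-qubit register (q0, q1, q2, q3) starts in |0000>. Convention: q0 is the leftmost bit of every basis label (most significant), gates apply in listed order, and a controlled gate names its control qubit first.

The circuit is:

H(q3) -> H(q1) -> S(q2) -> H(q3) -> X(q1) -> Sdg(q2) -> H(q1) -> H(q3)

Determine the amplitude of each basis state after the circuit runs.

The final amplitudes are sqrt(2)/2 on |0000>, sqrt(2)/2 on |0001>, and 0 on every other basis state.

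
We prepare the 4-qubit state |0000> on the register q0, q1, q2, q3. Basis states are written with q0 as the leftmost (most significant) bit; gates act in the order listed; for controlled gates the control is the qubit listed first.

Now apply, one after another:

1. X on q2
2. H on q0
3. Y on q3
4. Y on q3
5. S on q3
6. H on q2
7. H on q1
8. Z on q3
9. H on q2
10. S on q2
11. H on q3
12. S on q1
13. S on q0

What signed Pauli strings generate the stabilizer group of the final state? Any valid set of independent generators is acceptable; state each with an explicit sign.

The final state is stabilized by the group generated by +YIII, +IYII, +IIIX, -IIZI; other independent generating sets are equally valid.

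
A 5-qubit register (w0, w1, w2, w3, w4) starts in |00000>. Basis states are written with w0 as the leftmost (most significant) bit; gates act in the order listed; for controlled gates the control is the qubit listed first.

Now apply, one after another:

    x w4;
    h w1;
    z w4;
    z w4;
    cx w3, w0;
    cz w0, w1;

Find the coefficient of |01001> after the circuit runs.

|01001> carries amplitude sqrt(2)/2 in the final state.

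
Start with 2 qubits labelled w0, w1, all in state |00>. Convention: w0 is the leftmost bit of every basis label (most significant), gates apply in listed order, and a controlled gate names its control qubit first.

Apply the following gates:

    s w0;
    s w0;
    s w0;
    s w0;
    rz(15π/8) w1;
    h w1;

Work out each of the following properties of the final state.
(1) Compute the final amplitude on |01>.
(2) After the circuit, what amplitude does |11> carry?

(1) The final state's coefficient on |01> equals -sqrt(2)*exp(I*pi/16)/2. Key observation: steps 1-4 multiply out to the identity, so the circuit reduces to the remaining gates.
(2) The final state's coefficient on |11> equals 0.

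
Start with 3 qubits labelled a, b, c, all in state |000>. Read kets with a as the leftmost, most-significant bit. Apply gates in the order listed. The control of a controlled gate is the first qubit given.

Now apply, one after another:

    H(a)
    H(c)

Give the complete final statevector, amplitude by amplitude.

The final amplitudes are 1/2 on |000>, 1/2 on |001>, 0 on |010>, 0 on |011>, 1/2 on |100>, 1/2 on |101>, 0 on |110>, 0 on |111>.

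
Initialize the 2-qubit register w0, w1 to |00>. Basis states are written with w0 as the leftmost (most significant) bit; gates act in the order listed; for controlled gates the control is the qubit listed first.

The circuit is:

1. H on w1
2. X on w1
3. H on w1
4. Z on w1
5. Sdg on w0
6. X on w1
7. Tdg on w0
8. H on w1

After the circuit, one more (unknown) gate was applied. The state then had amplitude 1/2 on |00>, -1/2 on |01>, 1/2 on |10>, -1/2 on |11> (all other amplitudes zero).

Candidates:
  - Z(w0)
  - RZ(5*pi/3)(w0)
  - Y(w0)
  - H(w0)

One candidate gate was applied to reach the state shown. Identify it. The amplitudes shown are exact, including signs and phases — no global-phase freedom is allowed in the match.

It was H(w0) that produced the state shown. Key observation: gates 1-4 undo each other exactly, leaving only the rest of the circuit to track.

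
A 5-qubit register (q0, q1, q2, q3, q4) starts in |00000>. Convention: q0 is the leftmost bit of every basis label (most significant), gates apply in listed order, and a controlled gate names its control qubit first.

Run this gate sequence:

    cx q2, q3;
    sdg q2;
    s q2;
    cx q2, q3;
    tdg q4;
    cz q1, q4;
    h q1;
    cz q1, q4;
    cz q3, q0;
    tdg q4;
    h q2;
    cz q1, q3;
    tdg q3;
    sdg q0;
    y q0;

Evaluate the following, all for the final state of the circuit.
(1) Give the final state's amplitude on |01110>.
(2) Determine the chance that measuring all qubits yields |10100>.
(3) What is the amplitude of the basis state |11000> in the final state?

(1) The amplitude on |01110> is 0.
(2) Outcome |10100> occurs with probability 1/4.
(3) |11000> carries amplitude I/2 in the final state.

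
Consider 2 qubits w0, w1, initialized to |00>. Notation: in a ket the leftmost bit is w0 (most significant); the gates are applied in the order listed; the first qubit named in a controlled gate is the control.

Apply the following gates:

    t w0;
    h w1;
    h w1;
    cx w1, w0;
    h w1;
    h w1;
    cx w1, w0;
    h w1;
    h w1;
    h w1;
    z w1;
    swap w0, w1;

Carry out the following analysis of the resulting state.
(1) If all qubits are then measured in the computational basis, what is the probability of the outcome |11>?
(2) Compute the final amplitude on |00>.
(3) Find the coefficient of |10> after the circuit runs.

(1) The probability of measuring |11> is 0.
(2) The final state's coefficient on |00> equals sqrt(2)/2.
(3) The amplitude on |10> is -sqrt(2)/2.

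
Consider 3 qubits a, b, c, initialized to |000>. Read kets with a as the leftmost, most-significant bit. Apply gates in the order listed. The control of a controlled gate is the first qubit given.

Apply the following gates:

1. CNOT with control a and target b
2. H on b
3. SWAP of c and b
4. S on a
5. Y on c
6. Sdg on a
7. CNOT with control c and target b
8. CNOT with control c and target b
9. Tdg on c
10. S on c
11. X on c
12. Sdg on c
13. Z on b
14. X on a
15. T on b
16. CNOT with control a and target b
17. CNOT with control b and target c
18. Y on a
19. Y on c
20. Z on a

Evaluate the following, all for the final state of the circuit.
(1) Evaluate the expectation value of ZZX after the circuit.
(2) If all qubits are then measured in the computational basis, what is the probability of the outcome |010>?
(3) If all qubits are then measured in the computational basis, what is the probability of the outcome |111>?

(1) In the final state, ZZX has expectation sqrt(2)/2. Key observation: the block from step 7 through step 8 cancels to the identity and can be dropped.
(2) The probability of measuring |010> is 1/2.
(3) Outcome |111> occurs with probability 0.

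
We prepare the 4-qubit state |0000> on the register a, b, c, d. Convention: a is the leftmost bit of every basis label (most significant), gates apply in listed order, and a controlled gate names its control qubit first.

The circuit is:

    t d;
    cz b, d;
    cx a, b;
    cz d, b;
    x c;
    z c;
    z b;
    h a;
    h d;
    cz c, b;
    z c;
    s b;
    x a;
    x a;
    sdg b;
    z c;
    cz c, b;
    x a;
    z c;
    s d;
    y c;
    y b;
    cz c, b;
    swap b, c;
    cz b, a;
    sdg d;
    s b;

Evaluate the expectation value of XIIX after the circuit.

The expectation value of XIIX is 1. Key observation: steps 10-17 multiply out to the identity, so the circuit reduces to the remaining gates.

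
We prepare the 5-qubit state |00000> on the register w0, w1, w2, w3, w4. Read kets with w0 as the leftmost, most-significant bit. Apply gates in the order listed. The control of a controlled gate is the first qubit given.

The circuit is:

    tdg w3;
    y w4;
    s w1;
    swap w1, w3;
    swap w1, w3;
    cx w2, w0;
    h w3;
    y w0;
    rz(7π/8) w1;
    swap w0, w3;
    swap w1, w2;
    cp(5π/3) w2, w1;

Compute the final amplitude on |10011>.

The final state's coefficient on |10011> equals sqrt(2)*exp(9*I*pi/16)/2. Key observation: the block from step 4 through step 5 cancels to the identity and can be dropped.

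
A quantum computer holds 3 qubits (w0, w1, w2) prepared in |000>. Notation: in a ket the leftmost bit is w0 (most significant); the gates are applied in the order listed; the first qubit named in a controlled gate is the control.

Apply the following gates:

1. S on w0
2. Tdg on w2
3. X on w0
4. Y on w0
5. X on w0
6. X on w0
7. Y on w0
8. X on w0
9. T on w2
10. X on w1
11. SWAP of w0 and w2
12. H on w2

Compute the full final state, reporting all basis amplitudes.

The resulting statevector has amplitude sqrt(2)/2 on |010>, sqrt(2)/2 on |011>, and 0 on every other basis state.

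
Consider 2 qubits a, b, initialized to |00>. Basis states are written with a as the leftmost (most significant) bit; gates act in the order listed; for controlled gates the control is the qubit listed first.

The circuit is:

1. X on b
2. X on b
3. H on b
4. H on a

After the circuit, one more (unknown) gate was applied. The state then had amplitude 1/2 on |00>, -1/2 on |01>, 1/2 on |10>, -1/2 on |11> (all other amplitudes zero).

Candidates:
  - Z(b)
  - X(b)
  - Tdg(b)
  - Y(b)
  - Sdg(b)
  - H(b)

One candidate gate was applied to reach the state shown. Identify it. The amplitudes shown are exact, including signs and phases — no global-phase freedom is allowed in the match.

The unique candidate consistent with the amplitudes is Z(b). Key observation: gates 1-2 undo each other exactly, leaving only the rest of the circuit to track.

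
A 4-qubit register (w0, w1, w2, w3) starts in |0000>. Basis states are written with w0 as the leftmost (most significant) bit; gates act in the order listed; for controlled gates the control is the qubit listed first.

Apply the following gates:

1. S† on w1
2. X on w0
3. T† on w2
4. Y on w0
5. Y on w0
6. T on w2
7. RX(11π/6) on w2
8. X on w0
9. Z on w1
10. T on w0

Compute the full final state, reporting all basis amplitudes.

The final amplitudes are -sqrt(6)/4 - sqrt(2)/4 on |0000>, I*(-sqrt(6) + sqrt(2))/4 on |0010>, and 0 on every other basis state. Key observation: the block from step 3 through step 6 cancels to the identity and can be dropped.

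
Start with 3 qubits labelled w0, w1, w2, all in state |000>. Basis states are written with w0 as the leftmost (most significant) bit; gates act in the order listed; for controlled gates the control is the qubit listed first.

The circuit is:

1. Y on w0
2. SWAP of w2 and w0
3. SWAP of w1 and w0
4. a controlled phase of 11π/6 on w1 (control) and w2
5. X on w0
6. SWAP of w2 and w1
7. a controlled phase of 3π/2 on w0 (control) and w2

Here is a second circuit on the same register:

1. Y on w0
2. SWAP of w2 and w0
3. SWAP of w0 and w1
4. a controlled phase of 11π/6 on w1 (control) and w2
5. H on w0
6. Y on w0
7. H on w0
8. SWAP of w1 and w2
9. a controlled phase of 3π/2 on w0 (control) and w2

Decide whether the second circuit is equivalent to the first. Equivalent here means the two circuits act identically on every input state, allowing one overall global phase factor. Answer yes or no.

No — the two circuits implement different unitaries, even allowing a global phase.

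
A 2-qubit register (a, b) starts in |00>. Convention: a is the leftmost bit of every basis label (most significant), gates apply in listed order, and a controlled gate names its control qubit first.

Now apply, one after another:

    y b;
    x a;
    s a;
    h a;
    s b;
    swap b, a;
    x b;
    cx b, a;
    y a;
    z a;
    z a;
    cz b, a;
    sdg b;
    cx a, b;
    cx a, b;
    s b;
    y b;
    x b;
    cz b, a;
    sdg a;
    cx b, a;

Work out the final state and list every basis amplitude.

After the circuit, the state carries amplitude sqrt(2)*I/2 on |00>, -sqrt(2)/2 on |01>, 0 on |10>, 0 on |11>. Key observation: the block from step 13 through step 16 cancels to the identity and can be dropped.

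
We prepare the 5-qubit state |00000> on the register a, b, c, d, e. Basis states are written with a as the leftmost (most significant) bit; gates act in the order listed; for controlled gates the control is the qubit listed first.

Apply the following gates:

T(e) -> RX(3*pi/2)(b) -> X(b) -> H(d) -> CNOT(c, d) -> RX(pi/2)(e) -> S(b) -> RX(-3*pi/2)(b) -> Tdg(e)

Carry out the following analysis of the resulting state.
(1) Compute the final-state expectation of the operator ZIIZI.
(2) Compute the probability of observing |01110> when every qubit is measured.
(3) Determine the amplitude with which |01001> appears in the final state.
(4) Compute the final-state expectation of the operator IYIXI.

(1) The expectation value of ZIIZI is 0.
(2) Outcome |01110> occurs with probability 0.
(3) |01001> carries amplitude (-1 + I)*exp(3*I*pi/4)/4 in the final state.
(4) The observable IYIXI averages to 0.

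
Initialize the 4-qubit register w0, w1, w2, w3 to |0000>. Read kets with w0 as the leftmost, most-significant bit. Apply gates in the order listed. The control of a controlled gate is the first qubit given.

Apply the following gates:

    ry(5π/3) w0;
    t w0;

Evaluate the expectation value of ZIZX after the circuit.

The expectation value of ZIZX is 0.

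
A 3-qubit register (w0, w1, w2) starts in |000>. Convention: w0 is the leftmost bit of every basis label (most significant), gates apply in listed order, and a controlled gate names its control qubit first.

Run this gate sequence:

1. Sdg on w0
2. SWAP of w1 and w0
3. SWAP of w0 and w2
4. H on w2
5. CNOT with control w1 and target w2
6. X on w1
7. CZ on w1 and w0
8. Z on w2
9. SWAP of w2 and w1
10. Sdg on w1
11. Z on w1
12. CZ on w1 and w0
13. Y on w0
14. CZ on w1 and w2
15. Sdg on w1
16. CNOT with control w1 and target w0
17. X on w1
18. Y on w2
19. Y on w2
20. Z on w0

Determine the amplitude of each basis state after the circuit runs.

After the circuit, the state carries amplitude sqrt(2)*I/2 on |001>, -sqrt(2)*I/2 on |111>, and 0 on every other basis state.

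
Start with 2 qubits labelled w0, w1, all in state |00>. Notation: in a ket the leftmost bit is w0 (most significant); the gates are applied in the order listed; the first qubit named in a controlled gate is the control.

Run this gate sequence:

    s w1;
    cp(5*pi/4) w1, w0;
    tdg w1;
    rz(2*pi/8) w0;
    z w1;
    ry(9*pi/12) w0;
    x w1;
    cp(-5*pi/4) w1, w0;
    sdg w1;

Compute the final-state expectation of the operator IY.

In the final state, IY has expectation 0.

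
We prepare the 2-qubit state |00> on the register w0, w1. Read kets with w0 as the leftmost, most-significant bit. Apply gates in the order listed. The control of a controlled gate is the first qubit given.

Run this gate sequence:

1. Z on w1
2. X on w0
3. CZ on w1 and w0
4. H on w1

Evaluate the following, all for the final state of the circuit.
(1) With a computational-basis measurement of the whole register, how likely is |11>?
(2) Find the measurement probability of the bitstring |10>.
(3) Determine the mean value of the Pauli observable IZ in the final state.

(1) A full measurement returns |11> with probability 1/2.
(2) Outcome |10> occurs with probability 1/2.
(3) The observable IZ averages to 0.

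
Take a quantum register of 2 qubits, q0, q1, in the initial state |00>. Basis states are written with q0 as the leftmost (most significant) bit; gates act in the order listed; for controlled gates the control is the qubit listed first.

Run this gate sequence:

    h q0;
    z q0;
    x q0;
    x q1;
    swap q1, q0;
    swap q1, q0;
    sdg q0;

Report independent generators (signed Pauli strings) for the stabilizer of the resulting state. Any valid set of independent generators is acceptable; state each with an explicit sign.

The stabilizer group can be generated by +YI, -IZ, among other valid generating sets.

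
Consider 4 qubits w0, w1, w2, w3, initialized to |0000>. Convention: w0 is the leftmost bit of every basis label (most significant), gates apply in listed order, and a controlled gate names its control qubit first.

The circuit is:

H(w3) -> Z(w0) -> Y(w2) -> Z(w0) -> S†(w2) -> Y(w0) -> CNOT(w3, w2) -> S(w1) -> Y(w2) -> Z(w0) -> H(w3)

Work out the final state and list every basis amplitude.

The resulting statevector has amplitude -1/2 on |1000>, -1/2 on |1001>, 1/2 on |1010>, -1/2 on |1011>, and 0 on every other basis state.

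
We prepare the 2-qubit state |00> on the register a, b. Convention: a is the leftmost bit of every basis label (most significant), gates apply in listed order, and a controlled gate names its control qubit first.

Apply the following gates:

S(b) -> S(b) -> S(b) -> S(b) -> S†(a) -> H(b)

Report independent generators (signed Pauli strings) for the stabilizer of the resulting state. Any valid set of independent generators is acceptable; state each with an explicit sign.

One valid set of independent stabilizer generators is +IX, +ZI (any independent generating set of the same group is equally correct). Key observation: steps 1-4 multiply out to the identity, so the circuit reduces to the remaining gates.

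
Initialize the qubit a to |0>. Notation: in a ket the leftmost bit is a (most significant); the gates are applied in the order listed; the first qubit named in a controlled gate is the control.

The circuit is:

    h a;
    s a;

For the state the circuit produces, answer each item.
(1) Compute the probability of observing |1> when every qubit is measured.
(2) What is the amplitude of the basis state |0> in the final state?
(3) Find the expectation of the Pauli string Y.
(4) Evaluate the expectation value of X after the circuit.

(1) A full measurement returns |1> with probability 1/2.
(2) |0> carries amplitude sqrt(2)/2 in the final state.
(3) In the final state, Y has expectation 1.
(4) In the final state, X has expectation 0.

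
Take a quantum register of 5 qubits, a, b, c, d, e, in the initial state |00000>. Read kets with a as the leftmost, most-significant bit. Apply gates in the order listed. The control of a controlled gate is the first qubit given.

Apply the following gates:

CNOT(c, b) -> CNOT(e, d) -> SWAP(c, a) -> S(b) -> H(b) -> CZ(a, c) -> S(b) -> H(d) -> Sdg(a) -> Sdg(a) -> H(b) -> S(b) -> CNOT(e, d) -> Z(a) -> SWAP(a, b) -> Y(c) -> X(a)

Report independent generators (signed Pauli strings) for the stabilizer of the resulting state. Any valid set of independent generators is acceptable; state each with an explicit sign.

The final state is stabilized by the group generated by +XIIII, +IIIXI, +IZIII, -IIZII, +IIIIZ; other independent generating sets are equally valid.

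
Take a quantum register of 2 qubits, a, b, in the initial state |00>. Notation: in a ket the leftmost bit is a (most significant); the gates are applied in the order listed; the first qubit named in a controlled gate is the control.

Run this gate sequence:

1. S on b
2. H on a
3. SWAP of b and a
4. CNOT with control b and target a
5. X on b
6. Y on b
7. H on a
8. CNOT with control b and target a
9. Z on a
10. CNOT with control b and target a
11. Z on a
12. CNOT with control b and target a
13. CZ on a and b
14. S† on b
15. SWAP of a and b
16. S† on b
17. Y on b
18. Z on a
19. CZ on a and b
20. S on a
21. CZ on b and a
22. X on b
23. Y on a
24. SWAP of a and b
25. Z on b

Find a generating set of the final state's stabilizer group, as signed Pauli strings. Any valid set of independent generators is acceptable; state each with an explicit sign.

The final state is stabilized by the group generated by +YI, +IX; other independent generating sets are equally valid.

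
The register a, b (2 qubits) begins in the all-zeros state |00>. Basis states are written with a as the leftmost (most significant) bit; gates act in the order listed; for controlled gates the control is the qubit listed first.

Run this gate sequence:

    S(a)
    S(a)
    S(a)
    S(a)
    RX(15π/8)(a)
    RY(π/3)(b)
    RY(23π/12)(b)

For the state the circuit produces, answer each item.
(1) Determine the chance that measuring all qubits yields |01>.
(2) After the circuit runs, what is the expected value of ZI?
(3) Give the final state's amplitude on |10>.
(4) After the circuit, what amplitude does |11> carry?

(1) Outcome |01> occurs with probability (2 - sqrt(2))*(sqrt(sqrt(2) + 2) + 2)/16.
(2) The expectation value of ZI is sqrt(sqrt(2) + 2)/2.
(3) |10> carries amplitude I*sqrt(sqrt(2) + 2)*sin(pi/16)/2 in the final state.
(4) The amplitude on |11> is I*sqrt(2 - sqrt(2))*sin(pi/16)/2.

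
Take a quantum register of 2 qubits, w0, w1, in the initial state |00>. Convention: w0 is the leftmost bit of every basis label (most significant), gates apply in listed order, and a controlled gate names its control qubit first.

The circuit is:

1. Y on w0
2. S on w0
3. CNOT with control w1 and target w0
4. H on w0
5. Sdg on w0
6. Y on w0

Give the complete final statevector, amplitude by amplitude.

After the circuit, the state carries amplitude -sqrt(2)/2 on |00>, 0 on |01>, -sqrt(2)*I/2 on |10>, 0 on |11>.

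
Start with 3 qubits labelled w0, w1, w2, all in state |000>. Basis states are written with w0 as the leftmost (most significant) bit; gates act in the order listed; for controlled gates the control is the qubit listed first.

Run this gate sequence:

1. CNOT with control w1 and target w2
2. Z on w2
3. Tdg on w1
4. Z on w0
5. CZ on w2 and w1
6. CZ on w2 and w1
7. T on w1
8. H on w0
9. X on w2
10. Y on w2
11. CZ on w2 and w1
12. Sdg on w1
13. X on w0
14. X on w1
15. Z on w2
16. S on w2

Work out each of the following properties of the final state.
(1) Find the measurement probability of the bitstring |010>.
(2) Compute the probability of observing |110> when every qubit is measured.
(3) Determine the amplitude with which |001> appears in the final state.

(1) The probability of measuring |010> is 1/2.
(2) Outcome |110> occurs with probability 1/2.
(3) |001> carries amplitude 0 in the final state.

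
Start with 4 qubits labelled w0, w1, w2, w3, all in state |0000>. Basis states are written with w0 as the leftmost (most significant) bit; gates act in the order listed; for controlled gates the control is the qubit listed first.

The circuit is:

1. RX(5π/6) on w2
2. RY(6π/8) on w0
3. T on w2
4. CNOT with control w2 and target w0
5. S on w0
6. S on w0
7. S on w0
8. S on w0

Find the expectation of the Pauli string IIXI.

The observable IIXI averages to 1/4.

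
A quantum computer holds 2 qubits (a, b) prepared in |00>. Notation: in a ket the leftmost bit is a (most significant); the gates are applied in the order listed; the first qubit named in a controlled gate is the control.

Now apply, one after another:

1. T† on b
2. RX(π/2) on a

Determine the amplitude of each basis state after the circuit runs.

The resulting statevector has amplitude sqrt(2)/2 on |00>, 0 on |01>, -sqrt(2)*I/2 on |10>, 0 on |11>.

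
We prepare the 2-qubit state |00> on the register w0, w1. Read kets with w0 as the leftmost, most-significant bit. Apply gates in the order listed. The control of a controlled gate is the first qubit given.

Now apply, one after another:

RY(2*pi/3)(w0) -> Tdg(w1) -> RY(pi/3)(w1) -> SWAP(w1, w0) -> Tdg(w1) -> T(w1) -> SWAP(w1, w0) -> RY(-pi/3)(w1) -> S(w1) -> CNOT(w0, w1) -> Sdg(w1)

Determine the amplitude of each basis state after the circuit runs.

The final amplitudes are 1/2 on |00>, 0 on |01>, 0 on |10>, -sqrt(3)*I/2 on |11>. Key observation: gates 3-8 undo each other exactly, leaving only the rest of the circuit to track.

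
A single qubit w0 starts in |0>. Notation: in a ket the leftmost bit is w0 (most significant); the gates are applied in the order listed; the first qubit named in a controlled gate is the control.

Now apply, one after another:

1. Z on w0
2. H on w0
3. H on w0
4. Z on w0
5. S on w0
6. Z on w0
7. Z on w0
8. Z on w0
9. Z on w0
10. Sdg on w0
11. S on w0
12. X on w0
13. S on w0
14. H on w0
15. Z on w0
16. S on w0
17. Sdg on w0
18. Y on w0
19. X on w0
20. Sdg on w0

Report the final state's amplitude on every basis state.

The final amplitudes are -sqrt(2)/2 on |0>, -sqrt(2)*I/2 on |1>.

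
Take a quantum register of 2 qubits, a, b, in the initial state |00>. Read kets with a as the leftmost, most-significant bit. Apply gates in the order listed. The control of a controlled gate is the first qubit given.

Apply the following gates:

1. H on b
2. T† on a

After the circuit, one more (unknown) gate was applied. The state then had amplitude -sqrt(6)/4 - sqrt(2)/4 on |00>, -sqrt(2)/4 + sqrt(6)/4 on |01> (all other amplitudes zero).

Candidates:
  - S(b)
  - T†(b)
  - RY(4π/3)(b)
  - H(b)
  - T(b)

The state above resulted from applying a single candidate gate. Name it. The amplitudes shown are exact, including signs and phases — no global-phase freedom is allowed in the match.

It was RY(4π/3)(b) that produced the state shown.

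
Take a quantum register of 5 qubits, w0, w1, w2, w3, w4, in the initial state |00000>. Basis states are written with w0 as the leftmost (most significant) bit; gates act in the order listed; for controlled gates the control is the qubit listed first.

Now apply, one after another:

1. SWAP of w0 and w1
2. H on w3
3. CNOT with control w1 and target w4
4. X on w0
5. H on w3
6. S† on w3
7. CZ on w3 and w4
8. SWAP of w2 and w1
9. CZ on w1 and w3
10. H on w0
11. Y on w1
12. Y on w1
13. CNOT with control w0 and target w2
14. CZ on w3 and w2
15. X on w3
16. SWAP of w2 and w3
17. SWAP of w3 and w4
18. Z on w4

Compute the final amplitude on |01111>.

|01111> carries amplitude 0 in the final state.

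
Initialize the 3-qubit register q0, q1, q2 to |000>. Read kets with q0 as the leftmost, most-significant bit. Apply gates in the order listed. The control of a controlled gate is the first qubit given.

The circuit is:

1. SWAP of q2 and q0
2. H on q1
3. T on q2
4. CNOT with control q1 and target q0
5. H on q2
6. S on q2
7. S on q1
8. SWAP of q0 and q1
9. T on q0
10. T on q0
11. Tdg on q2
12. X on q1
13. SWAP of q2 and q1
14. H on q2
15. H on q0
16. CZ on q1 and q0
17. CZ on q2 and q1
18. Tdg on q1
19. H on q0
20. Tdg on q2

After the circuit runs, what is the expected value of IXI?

The expectation value of IXI is -1.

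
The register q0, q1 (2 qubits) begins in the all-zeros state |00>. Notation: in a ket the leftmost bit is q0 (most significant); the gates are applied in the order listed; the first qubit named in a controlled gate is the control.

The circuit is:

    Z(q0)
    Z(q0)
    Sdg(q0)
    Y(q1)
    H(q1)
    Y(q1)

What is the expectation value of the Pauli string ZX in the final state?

In the final state, ZX has expectation 1.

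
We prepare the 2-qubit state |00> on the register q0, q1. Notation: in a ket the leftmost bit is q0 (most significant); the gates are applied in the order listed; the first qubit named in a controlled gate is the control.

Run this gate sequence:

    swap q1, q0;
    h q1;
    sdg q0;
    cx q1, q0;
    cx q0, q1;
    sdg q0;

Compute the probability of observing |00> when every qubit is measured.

The probability of measuring |00> is 1/2.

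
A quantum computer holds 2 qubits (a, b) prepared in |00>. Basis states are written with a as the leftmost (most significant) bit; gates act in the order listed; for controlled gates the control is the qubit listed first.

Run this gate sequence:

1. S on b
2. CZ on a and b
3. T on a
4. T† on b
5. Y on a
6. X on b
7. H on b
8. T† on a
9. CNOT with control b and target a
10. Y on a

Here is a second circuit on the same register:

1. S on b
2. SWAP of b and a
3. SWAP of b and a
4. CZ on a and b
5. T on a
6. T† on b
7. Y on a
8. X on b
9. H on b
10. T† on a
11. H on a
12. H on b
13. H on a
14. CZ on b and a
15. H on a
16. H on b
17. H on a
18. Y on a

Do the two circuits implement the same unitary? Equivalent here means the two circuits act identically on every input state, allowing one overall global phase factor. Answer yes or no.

No, they are not equivalent — no single phase factor reconciles the two unitaries.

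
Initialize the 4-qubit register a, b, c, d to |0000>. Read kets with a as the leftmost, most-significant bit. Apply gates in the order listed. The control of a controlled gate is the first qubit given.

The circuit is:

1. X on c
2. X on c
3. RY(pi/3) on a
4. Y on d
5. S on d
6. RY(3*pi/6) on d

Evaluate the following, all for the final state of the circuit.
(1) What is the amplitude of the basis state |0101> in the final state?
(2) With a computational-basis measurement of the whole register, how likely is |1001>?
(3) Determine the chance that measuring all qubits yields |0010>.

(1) The amplitude on |0101> is 0. Key observation: the block from step 1 through step 2 cancels to the identity and can be dropped.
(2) Outcome |1001> occurs with probability 1/8.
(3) A full measurement returns |0010> with probability 0.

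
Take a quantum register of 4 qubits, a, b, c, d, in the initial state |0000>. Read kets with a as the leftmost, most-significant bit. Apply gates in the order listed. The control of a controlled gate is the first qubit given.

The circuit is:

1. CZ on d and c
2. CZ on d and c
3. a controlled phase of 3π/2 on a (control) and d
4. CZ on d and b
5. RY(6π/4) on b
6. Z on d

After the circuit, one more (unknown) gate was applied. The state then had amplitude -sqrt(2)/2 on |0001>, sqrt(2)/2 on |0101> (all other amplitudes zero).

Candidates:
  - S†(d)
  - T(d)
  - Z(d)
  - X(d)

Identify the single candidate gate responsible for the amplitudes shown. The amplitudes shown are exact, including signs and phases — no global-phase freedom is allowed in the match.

The unique candidate consistent with the amplitudes is X(d). Key observation: the block from step 1 through step 2 cancels to the identity and can be dropped.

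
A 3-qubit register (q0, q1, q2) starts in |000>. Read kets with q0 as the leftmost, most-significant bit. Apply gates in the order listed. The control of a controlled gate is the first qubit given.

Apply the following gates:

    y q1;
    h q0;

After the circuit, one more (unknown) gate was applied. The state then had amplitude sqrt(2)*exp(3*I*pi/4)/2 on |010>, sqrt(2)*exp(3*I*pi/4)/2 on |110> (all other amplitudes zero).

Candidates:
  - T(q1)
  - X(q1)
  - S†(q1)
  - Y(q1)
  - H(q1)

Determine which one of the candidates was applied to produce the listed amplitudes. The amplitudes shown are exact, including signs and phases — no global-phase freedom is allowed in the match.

The applied gate was T(q1).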